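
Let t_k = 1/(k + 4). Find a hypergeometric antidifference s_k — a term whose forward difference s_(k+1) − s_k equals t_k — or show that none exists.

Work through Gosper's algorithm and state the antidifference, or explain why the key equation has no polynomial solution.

none (Gosper's algorithm certifies no s_k)

The ratio is (k + 4)/(k + 5).
Normal form (A,B,C) = (k + 4, k + 5, 1).
Key eq: (k + 4)·f(k+1) = (k + 4)·f(k) + (1).
d = 0 from the (1,1,0) case.
f = c0 ⇒ A·f(k+1) − B(k−1)·f(k) − C = -1. The system {-1 = 0} is inconsistent; no antidifference.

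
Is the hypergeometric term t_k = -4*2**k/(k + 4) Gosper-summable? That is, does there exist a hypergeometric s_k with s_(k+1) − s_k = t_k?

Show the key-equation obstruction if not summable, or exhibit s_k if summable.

r(k) = 2*(k + 4)/(k + 5) after simplifying.
Normal form (A,B,C) = (2*k + 8, k + 5, 1).
Set up (2*k + 8)·f(k+1) − (k + 4)·f(k) − (1) = 0.
d = -1 from the (1,1,0) case.
d = -1 < 0 ⇒ no nonzero polynomial f; not summable.

No — key equation has no polynomial f.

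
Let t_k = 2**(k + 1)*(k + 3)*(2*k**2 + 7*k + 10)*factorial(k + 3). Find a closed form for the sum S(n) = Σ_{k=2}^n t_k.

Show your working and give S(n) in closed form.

r(k) = (k + 4)**2*(14*k + 4*(k + 1)**2 + 34)/((k + 3)*(2*k**2 + 7*k + 10)) after simplifying.
Normal form (A,B,C) = (2*k + 8, 1, k**3 + 13*k**2/2 + 31*k/2 + 15).
Solve (2*k + 8)·f(k+1) − (1)·f(k) = k**3 + 13*k**2/2 + 31*k/2 + 15.
deg f ≤ 2 (via 1,0,3).
A polynomial solution: f(k) = (k**2 + k + 2)/2.
So s_k = (B(k−1)f/C)·t_k = ((k**2 + k + 2)/((k + 3)*(2*k**2 + 7*k + 10)))·t_k = 2**(k + 1)*(k**2 + k + 2)*factorial(k + 3).
Check: Δs_k = 2**(k + 1)*(k + 3)*(2*k**2 + 7*k + 10)*factorial(k + 3). ✓
Σ_(k=2)^n t_k = s_(n+1) − s_(2) = (2**(n + 2)*(n**2 + 3*n + 4)*factorial(n + 4)) − (7680), i.e. 4*2**n*n**2*factorial(n + 4) + 12*2**n*n*factorial(n + 4) + 16*2**n*factorial(n + 4) - 7680.

S(n) = 4*2**n*n**2*factorial(n + 4) + 12*2**n*n*factorial(n + 4) + 16*2**n*factorial(n + 4) - 7680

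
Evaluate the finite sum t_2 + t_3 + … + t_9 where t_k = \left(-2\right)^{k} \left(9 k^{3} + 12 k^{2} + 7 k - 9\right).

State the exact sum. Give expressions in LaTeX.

Σ = -2853844

Ratio r(k) = 2*(-9*k**3 - 39*k**2 - 58*k - 19)/(9*k**3 + 12*k**2 + 7*k - 9).
A = -2, B = 1, C = k**3 + 4*k**2/3 + 7*k/9 - 1.
Set up (-2)·f(k+1) − (1)·f(k) − (k**3 + 4*k**2/3 + 7*k/9 - 1) = 0.
Bound: deg f ≤ 3.
Coefficient equations give f(k) = -(3*k**3 - 2*k**2 - k - 3)/9.
Then R = B(k−1)f/C = -(3*k**3 - 2*k**2 - k - 3)/(9*k**3 + 12*k**2 + 7*k - 9), so s_k = R(k)·t_k = (-2)**k*(-3*k**3 + 2*k**2 + k + 3).
Check: Δs_k = (-2)**k*(9*k**3 + 12*k**2 + 7*k - 9). ✓
Σ_(k=2)^(9) t_k = s_(10) − s_(2) = -2853888 − (-44) = -2853844.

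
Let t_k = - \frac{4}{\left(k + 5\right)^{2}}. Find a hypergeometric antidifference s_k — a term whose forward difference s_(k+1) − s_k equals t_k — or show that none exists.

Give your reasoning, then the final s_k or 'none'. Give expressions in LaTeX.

Compute t_(k+1)/t_k: get (k + 5)**2/(k + 6)**2.
Factor: A=k**2 + 10*k + 25; B=k**2 + 12*k + 36; C=1.
Set up (k**2 + 10*k + 25)·f(k+1) − (k**2 + 10*k + 25)·f(k) − (1) = 0.
From deg A=2, deg B=2, deg C=0: d=0.
Generic f = c0 gives residual -1; -1 = 0 cannot hold, so t_k is not Gosper-summable.

not Gosper-summable; s_k does not exist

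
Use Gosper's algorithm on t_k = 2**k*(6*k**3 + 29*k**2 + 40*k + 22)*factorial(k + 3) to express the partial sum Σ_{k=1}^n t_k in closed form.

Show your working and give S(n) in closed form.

S(n) = 6*2**n*n**2*factorial(n + 4) + 8*2**n*n*factorial(n + 4) + 6*2**n*factorial(n + 4) - 144

The ratio is 2*(6*k**4 + 71*k**3 + 304*k**2 + 561*k + 388)/(6*k**3 + 29*k**2 + 40*k + 22).
Gosper form: A/B · C(k+1)/C(k) with A=2*k + 8, B=1, C=k**3 + 29*k**2/6 + 20*k/3 + 11/3.
Solve (2*k + 8)·f(k+1) − (1)·f(k) = k**3 + 29*k**2/6 + 20*k/3 + 11/3.
deg f ≤ 2 (via 1,0,3).
A polynomial solution: f(k) = (3*k**2 - 2*k + 2)/6.
So s_k = (B(k−1)f/C)·t_k = ((3*k**2 - 2*k + 2)/(6*k**3 + 29*k**2 + 40*k + 22))·t_k = 2**k*(3*k**2 - 2*k + 2)*factorial(k + 3).
Δs = 2**k*(6*k**3 + 29*k**2 + 40*k + 22)*factorial(k + 3), as required.
Σ_(k=1)^n t_k = s_(n+1) − s_(1) = (2**(n + 1)*(3*n**2 + 4*n + 3)*factorial(n + 4)) − (144), i.e. 6*2**n*n**2*factorial(n + 4) + 8*2**n*n*factorial(n + 4) + 6*2**n*factorial(n + 4) - 144.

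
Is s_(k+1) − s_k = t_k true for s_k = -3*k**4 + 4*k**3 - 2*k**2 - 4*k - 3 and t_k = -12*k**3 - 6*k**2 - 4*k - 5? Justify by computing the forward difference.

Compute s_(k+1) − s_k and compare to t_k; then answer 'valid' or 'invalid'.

valid (s_(k+1) − s_k reduces to t_k)

s_(k+1) = -3*k**4 - 8*k**3 - 8*k**2 - 8*k - 8
s_(k+1) − s_k = -12*k**3 - 6*k**2 - 4*k - 5
(s_(k+1) − s_k) − t_k = 0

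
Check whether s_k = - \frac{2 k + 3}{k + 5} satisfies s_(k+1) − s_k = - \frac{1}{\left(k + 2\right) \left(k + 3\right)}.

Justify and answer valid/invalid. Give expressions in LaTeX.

s_(k+1) = (-2*k - 5)/(k + 6)
s_(k+1) − s_k = -7/(k**2 + 11*k + 30)
(s_(k+1) − s_k) − t_k = 6*(-k**2 - 4*k - 2)/(k**4 + 16*k**3 + 91*k**2 + 216*k + 180)

Invalid: residual \frac{6 \left(- k^{2} - 4 k - 2\right)}{k^{4} + 16 k^{3} + 91 k^{2} + 216 k + 180} ≠ 0.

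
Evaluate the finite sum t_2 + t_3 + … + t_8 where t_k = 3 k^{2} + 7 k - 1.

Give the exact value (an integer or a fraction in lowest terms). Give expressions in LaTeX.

t_(k+1)/t_k = (3*k**2 + 13*k + 9)/(3*k**2 + 7*k - 1).
Factor: A=1; B=1; C=k**2 + 7*k/3 - 1/3.
Need (1)·f(k+1) − (1)·f(k) = k**2 + 7*k/3 - 1/3.
d = 3 from the (0,0,2) case.
Solve for f: f(k) = k*(k**2 + 2*k - 4)/3 (degree 3 ≤ 3).
R(k) = B(k−1)·f(k)/C(k) = k*(k**2 + 2*k - 4)/(3*k**2 + 7*k - 1); s_k = R·t_k = k*(k**2 + 2*k - 4).
s_(k+1) − s_k = 3*k**2 + 7*k - 1 = t_k.
Telescoping: Σ = s_(9) − s_(2) = 855 − (8) = 847.

Σ = 847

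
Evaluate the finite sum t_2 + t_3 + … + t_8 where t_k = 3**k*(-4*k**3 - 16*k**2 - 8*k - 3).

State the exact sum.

The ratio is 3*(4*k**3 + 28*k**2 + 52*k + 31)/(4*k**3 + 16*k**2 + 8*k + 3).
So A=3 and B=1, with C=k**3 + 4*k**2 + 2*k + 3/4.
Set up (3)·f(k+1) − (1)·f(k) − (k**3 + 4*k**2 + 2*k + 3/4) = 0.
deg f ≤ 3 (via 0,0,3).
Match coefficients ⇒ f(k) = (2*k**3 - k**2 - 2*k + 3)/4.
So s_k = (B(k−1)f/C)·t_k = ((2*k**3 - k**2 - 2*k + 3)/(4*k**3 + 16*k**2 + 8*k + 3))·t_k = 3**k*(-2*k**3 + k**2 + 2*k - 3).
Verify: 3**k*(-4*k**3 - 16*k**2 - 8*k - 3) matches t_k.
Sum = s_(9) − s_(2); s_(9) = -26808246, s_(2) = -99 ⇒ -26808147.

Σ = -26808147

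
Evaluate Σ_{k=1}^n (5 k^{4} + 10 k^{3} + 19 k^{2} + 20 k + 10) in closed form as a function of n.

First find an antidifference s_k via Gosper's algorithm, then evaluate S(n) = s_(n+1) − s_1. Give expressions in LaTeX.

r(k) = (5*k**4 + 30*k**3 + 79*k**2 + 108*k + 64)/(5*k**4 + 10*k**3 + 19*k**2 + 20*k + 10) after simplifying.
Factor: A=1; B=1; C=k**4 + 2*k**3 + 19*k**2/5 + 4*k + 2.
Solve (1)·f(k+1) − (1)·f(k) = k**4 + 2*k**3 + 19*k**2/5 + 4*k + 2.
d = 5 from the (0,0,4) case.
Solving with deg f ≤ 5: f(k) = k*(k**4 + 3*k**2 + 3*k + 3)/5.
So s_k = (B(k−1)f/C)·t_k = (k*(k**4 + 3*k**2 + 3*k + 3)/(5*k**4 + 10*k**3 + 19*k**2 + 20*k + 10))·t_k = k*(k**4 + 3*k**2 + 3*k + 3).
s_(k+1) − s_k = 5*k**4 + 10*k**3 + 19*k**2 + 20*k + 10 = t_k.
s_(n+1) = n**5 + 5*n**4 + 13*n**3 + 22*n**2 + 23*n + 10 and s_(1) = 10, so S(n) = n*(n**4 + 5*n**3 + 13*n**2 + 22*n + 23).

S(n) = n \left(n^{4} + 5 n^{3} + 13 n^{2} + 22 n + 23\right)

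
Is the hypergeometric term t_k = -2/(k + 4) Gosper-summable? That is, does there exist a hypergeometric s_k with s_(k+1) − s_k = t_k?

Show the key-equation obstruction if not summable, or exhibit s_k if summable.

No — the linear system for f has no solution.

t_(k+1)/t_k = (k + 4)/(k + 5).
Take A(k)=k + 4, B(k)=k + 5, C(k)=1.
f must satisfy (k + 4)·f(k+1) − (k + 4)·f(k) = 1.
Bound: deg f ≤ 0.
f = c0 ⇒ A·f(k+1) − B(k−1)·f(k) − C = -1. The system {-1 = 0} is inconsistent; no antidifference.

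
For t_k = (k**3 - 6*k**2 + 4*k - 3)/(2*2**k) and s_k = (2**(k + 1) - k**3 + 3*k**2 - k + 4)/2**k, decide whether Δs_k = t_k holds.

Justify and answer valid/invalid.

valid (s_(k+1) − s_k reduces to t_k)

s_(k+1) = (4*2**k - k**3 + 2*k + 5)/(2*2**k)
s_(k+1) − s_k = (k**3 - 6*k**2 + 4*k - 3)/(2*2**k)
(s_(k+1) − s_k) − t_k = 0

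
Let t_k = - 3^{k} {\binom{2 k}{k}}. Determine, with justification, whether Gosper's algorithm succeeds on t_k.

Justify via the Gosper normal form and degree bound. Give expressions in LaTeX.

No — t_k has no hypergeometric antidifference.

r(k) = 6*(2*k + 1)/(k + 1) after simplifying.
So A=12*k + 6 and B=k + 1, with C=1.
Set up (12*k + 6)·f(k+1) − (k)·f(k) − (1) = 0.
From deg A=1, deg B=1, deg C=0: d=-1.
deg f ≤ -1 is impossible — no certificate.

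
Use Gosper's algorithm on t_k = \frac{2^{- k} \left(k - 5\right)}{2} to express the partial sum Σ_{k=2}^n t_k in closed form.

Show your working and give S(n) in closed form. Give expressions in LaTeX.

r(k) = (k - 4)/(2*(k - 5)) after simplifying.
Factor: A=1/2; B=1; C=k - 5.
Need (1/2)·f(k+1) − (1)·f(k) = k - 5.
d = 1 from the (0,0,1) case.
Solving with deg f ≤ 1: f(k) = -2*(k - 4).
So s_k = (B(k−1)f/C)·t_k = (-2*(k - 4)/(k - 5))·t_k = (4 - k)/2**k.
Verify: (k - 5)/(2*2**k) matches t_k.
Σ_(k=2)^n t_k = s_(n+1) − s_(2) = (2**(-n - 1)*(3 - n)) − (1/2), i.e. 2**(-n - 1)*(-2**n - n + 3).

S(n) = 2^{- n - 1} \left(- 2^{n} - n + 3\right)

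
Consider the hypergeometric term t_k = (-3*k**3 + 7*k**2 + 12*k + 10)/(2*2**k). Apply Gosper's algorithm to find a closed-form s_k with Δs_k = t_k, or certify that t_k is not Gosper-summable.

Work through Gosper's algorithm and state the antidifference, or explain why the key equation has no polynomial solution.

s_k = (3*k**3 + 2*k**2 + k - 4)/2**k

r(k) = (3*k**3 + 2*k**2 - 17*k - 26)/(2*(3*k**3 - 7*k**2 - 12*k - 10)) after simplifying.
Factor: A=1/2; B=1; C=k**3 - 7*k**2/3 - 4*k - 10/3.
Key eq: (1/2)·f(k+1) = (1)·f(k) + (k**3 - 7*k**2/3 - 4*k - 10/3).
deg f ≤ 3 (via 0,0,3).
A polynomial solution: f(k) = -2*(3*k**3 + 2*k**2 + k - 4)/3.
Then R = B(k−1)f/C = -2*(3*k**3 + 2*k**2 + k - 4)/(3*k**3 - 7*k**2 - 12*k - 10), so s_k = R(k)·t_k = (3*k**3 + 2*k**2 + k - 4)/2**k.
s_(k+1) − s_k = (-3*k**3 + 7*k**2 + 12*k + 10)/(2*2**k) = t_k.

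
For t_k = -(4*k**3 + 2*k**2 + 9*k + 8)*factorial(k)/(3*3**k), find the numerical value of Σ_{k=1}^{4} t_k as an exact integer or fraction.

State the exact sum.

Σ = -4225/81

r(k) = (4*k**4 + 18*k**3 + 39*k**2 + 48*k + 23)/(3*(4*k**3 + 2*k**2 + 9*k + 8)) after simplifying.
Factor: A=k/3 + 1/3; B=1; C=k**3 + k**2/2 + 9*k/4 + 2.
Key eq: (k/3 + 1/3)·f(k+1) = (1)·f(k) + (k**3 + k**2/2 + 9*k/4 + 2).
Degrees (1,0,3) ⇒ d ≤ 2.
Solve for f: f(k) = 3*(4*k**2 + 2*k - 1)/4 (degree 2 ≤ 2).
Certificate R = B(k−1)f/C = 3*(4*k**2 + 2*k - 1)/(4*k**3 + 2*k**2 + 9*k + 8) gives s_k = -(4*k**2 + 2*k - 1)*factorial(k)/3**k.
Verify: -(4*k**3 + 2*k**2 + 9*k + 8)*factorial(k)/(3*3**k) matches t_k.
Sum = s_(5) − s_(1); s_(5) = -4360/81, s_(1) = -5/3 ⇒ -4225/81.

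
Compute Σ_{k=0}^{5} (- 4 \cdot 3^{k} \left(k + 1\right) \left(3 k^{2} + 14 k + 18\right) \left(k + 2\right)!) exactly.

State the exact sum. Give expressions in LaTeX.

Σ = -4938071040

Ratio r(k) = 3*(k + 2)*(k + 3)*(14*k + 3*(k + 1)**2 + 32)/((k + 1)*(3*k**2 + 14*k + 18)).
A = 3*k + 9, B = 1, C = k**3 + 17*k**2/3 + 32*k/3 + 6.
f must satisfy (3*k + 9)·f(k+1) − (1)·f(k) = k**3 + 17*k**2/3 + 32*k/3 + 6.
Bound: deg f ≤ 2.
A polynomial solution: f(k) = k*(k + 1)/3.
So s_k = (B(k−1)f/C)·t_k = (k/(3*k**2 + 14*k + 18))·t_k = -4*3**k*k*(k + 1)*factorial(k + 2).
Verify: -4*3**k*(k + 1)*(3*k**2 + 14*k + 18)*factorial(k + 2) matches t_k.
Σ_(k=0)^(5) t_k = s_(6) − s_(0) = -4938071040 − (0) = -4938071040.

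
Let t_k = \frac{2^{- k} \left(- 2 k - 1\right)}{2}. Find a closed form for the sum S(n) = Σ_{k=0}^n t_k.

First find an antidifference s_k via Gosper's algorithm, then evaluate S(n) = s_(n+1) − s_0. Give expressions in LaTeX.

S(n) = -3 + 2^{- n} n + \frac{5 \cdot 2^{- n}}{2}

r(k) = (2*k + 3)/(2*(2*k + 1)) after simplifying.
Take A(k)=1/2, B(k)=1, C(k)=k + 1/2.
Solve (1/2)·f(k+1) − (1)·f(k) = k + 1/2.
From deg A=0, deg B=0, deg C=1: d=1.
Solve for f: f(k) = -2*k - 3 (degree 1 ≤ 1).
Certificate R = B(k−1)f/C = -2*(2*k + 3)/(2*k + 1) gives s_k = (2*k + 3)/2**k.
Check: Δs_k = (-2*k - 1)/(2*2**k). ✓
Evaluate: s_(n+1) = 2**(-n - 1)*(2*n + 5); subtract s_(0) = 3 ⇒ S(n) = -3 + n/2**n + 5/(2*2**n).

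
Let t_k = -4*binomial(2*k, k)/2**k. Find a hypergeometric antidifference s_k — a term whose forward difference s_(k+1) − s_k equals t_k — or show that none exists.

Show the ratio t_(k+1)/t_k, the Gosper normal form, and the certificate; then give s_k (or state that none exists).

r(k) = (2*k + 1)/(k + 1) after simplifying.
Normal form (A,B,C) = (2*k + 1, k + 1, 1).
Need (2*k + 1)·f(k+1) − (k)·f(k) = 1.
Degrees (1,1,0) ⇒ d ≤ -1.
deg f ≤ -1 is impossible — no certificate.

not Gosper-summable; s_k does not exist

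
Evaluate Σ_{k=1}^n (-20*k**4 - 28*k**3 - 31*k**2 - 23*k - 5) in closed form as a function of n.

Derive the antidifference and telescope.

Compute t_(k+1)/t_k: get (20*k**4 + 108*k**3 + 235*k**2 + 249*k + 107)/(20*k**4 + 28*k**3 + 31*k**2 + 23*k + 5).
Gosper form: A/B · C(k+1)/C(k) with A=1, B=1, C=k**4 + 7*k**3/5 + 31*k**2/20 + 23*k/20 + 1/4.
Need (1)·f(k+1) − (1)·f(k) = k**4 + 7*k**3/5 + 31*k**2/20 + 23*k/20 + 1/4.
deg f ≤ 5 (via 0,0,4).
Solving with deg f ≤ 5: f(k) = k*(4*k**4 - 3*k**3 + 3*k**2 + 3*k - 2)/20.
Get s_k = R·t_k = k*(-4*k**4 + 3*k**3 - 3*k**2 - 3*k + 2) with R(k) = B(k−1)f(k)/C(k) = k*(4*k**4 - 3*k**3 + 3*k**2 + 3*k - 2)/(20*k**4 + 28*k**3 + 31*k**2 + 23*k + 5).
s_(k+1) − s_k = -20*k**4 - 28*k**3 - 31*k**2 - 23*k - 5 = t_k.
Telescope: S(n) = s_(n+1) − s_(1) = -4*n**5 - 17*n**4 - 31*n**3 - 34*n**2 - 21*n - 5 − (-5) = n*(-4*n**4 - 17*n**3 - 31*n**2 - 34*n - 21).

S(n) = n*(-4*n**4 - 17*n**3 - 31*n**2 - 34*n - 21)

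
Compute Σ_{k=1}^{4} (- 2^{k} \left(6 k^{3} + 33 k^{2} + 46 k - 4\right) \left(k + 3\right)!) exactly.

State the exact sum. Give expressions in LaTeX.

Ratio r(k) = 2*(6*k**4 + 75*k**3 + 334*k**2 + 601*k + 324)/(6*k**3 + 33*k**2 + 46*k - 4).
Factor: A=2*k + 8; B=1; C=k**3 + 11*k**2/2 + 23*k/3 - 2/3.
Need (2*k + 8)·f(k+1) − (1)·f(k) = k**3 + 11*k**2/2 + 23*k/3 - 2/3.
Bound: deg f ≤ 2.
Coefficient equations give f(k) = (3*k**2 - 4)/6.
Then R = B(k−1)f/C = (3*k**2 - 4)/(6*k**3 + 33*k**2 + 46*k - 4), so s_k = R(k)·t_k = -2**k*(3*k**2 - 4)*factorial(k + 3).
s_(k+1) − s_k = -2**k*(6*k**3 + 33*k**2 + 46*k - 4)*factorial(k + 3) = t_k.
Telescoping: Σ = s_(5) − s_(1) = -91607040 − (48) = -91607088.

Σ = -91607088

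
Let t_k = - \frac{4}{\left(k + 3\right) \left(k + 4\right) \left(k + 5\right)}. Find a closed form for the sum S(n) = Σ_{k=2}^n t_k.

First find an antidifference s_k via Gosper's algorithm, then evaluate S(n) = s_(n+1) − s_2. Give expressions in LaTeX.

r(k) = (k + 3)/(k + 6) after simplifying.
Factor: A=k + 3; B=k + 6; C=1.
Set up (k + 3)·f(k+1) − (k + 5)·f(k) − (1) = 0.
From deg A=1, deg B=1, deg C=0: d=2.
Solve for f: f(k) = k*(k + 7)/24 (degree 2 ≤ 2).
Then R = B(k−1)f/C = k*(k + 5)*(k + 7)/24, so s_k = R(k)·t_k = k*(-k - 7)/(6*(k + 3)*(k + 4)).
Verify: -4/(k**3 + 12*k**2 + 47*k + 60) matches t_k.
s_(n+1) = (-n**2 - 9*n - 8)/(6*(n**2 + 9*n + 20)) and s_(2) = -1/10, so S(n) = (-n**2 - 9*n + 10)/(15*(n**2 + 9*n + 20)).

S(n) = \frac{- n^{2} - 9 n + 10}{15 \left(n^{2} + 9 n + 20\right)}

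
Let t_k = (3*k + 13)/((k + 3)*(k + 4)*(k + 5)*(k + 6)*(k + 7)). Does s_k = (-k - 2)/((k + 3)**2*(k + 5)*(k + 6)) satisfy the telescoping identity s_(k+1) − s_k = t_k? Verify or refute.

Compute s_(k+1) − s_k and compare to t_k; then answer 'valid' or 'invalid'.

s_(k+1) = (-k - 3)/((k + 4)**2*(k + 6)*(k + 7))
s_(k+1) − s_k = ((k + 2)*(k + 4)**2*(k + 7) - (k + 3)**3*(k + 5))/((k + 3)**2*(k + 4)**2*(k + 5)*(k + 6)*(k + 7))
(s_(k+1) − s_k) − t_k = (-4*k**2 - 33*k - 67)/(k**7 + 32*k**6 + 432*k**5 + 3190*k**4 + 13919*k**3 + 35898*k**2 + 50688*k + 30240)

Invalid: residual (-4*k**2 - 33*k - 67)/(k**7 + 32*k**6 + 432*k**5 + 3190*k**4 + 13919*k**3 + 35898*k**2 + 50688*k + 30240) ≠ 0.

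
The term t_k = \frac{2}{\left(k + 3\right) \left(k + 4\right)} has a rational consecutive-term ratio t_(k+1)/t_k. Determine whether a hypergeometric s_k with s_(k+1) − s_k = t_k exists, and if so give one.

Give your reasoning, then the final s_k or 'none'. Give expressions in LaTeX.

Compute t_(k+1)/t_k: get (k + 3)/(k + 5).
Factor: A=k + 3; B=k + 5; C=1.
Key eq: (k + 3)·f(k+1) = (k + 4)·f(k) + (1).
d = 1 from the (1,1,0) case.
Solving with deg f ≤ 1: f(k) = k/3.
Certificate R = B(k−1)f/C = k*(k + 4)/3 gives s_k = 2*k/(3*(k + 3)).
Check: Δs_k = 2/(k**2 + 7*k + 12). ✓

s_k = \frac{2 k}{3 \left(k + 3\right)}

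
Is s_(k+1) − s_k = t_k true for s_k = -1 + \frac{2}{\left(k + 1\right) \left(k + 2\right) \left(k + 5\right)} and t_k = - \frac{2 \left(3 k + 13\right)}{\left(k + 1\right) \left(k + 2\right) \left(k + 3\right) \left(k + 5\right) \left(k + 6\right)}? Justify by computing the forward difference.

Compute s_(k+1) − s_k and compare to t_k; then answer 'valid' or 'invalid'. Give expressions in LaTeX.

s_(k+1) = -1 + 2/((k + 2)*(k + 3)*(k + 6))
s_(k+1) − s_k = 2*(-3*k - 13)/(k**5 + 17*k**4 + 107*k**3 + 307*k**2 + 396*k + 180)
(s_(k+1) − s_k) − t_k = 0

valid (s_(k+1) − s_k reduces to t_k)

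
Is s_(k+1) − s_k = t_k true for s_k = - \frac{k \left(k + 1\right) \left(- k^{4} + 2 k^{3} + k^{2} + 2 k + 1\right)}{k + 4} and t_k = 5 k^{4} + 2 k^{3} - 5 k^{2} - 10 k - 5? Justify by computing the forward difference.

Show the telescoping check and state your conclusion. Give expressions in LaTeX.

s_(k+1) = (k**6 + 5*k**5 + 7*k**4 - 5*k**3 - 25*k**2 - 27*k - 10)/(k + 5)
s_(k+1) − s_k = (5*k**6 + 35*k**5 + 41*k**4 - 27*k**3 - 111*k**2 - 113*k - 40)/(k**2 + 9*k + 20)
(s_(k+1) − s_k) − t_k = 12*(-k**5 - 6*k**4 - k**3 + 7*k**2 + 11*k + 5)/(k**2 + 9*k + 20)

Invalid: residual \frac{12 \left(- k^{5} - 6 k^{4} - k^{3} + 7 k^{2} + 11 k + 5\right)}{k^{2} + 9 k + 20} ≠ 0.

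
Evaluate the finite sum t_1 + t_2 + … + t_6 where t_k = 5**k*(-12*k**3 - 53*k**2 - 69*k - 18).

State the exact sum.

Σ = -88359360

r(k) = 5*(12*k**3 + 89*k**2 + 211*k + 152)/(12*k**3 + 53*k**2 + 69*k + 18) after simplifying.
Take A(k)=5, B(k)=1, C(k)=k**3 + 53*k**2/12 + 23*k/4 + 3/2.
Need (5)·f(k+1) − (1)·f(k) = k**3 + 53*k**2/12 + 23*k/4 + 3/2.
Bound: deg f ≤ 3.
Solving with deg f ≤ 3: f(k) = (3*k**3 + 2*k**2 + k - 3)/12.
Certificate R = B(k−1)f/C = (3*k**3 + 2*k**2 + k - 3)/(12*k**3 + 53*k**2 + 69*k + 18) gives s_k = 5**k*(-3*k**3 - 2*k**2 - k + 3).
Check: Δs_k = 5**k*(-12*k**3 - 53*k**2 - 69*k - 18). ✓
Σ_(k=1)^(6) t_k = s_(7) − s_(1) = -88359375 − (-15) = -88359360.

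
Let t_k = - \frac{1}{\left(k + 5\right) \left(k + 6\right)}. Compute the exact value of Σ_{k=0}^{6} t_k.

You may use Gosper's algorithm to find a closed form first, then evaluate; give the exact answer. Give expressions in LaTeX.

Ratio r(k) = (k + 5)/(k + 7).
Take A(k)=k + 5, B(k)=k + 7, C(k)=1.
Set up (k + 5)·f(k+1) − (k + 6)·f(k) − (1) = 0.
d = 1 from the (1,1,0) case.
Solving with deg f ≤ 1: f(k) = k/5.
Certificate R = B(k−1)f/C = k*(k + 6)/5 gives s_k = -k/(5*k + 25).
Δs = -1/(k**2 + 11*k + 30), as required.
Sum = s_(7) − s_(0); s_(7) = -7/60, s_(0) = 0 ⇒ -7/60.

Σ = -7/60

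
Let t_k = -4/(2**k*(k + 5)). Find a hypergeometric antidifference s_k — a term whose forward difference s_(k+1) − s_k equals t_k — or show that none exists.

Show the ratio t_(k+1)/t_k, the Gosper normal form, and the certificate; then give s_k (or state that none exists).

Ratio r(k) = (k + 5)/(2*(k + 6)).
Take A(k)=k/2 + 5/2, B(k)=k + 6, C(k)=1.
Key eq: (k/2 + 5/2)·f(k+1) = (k + 5)·f(k) + (1).
Degrees (1,1,0) ⇒ d ≤ -1.
Negative degree bound (-1): no f exists, t_k not Gosper-summable.

not Gosper-summable; s_k does not exist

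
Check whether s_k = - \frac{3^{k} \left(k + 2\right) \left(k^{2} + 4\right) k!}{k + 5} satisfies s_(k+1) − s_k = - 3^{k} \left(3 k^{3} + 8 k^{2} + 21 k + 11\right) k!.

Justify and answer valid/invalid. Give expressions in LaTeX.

Invalid: residual \frac{3^{k + 1} \left(3 k^{4} + 23 k^{3} + 60 k^{2} + 116 k + 51\right) k!}{\left(k + 5\right) \left(k + 6\right)} ≠ 0.

s_(k+1) = -3**(k + 1)*(k + 3)*(k**2 + 2*k + 5)*factorial(k + 1)/(k + 6)
s_(k+1) − s_k = -3**k*(3*k**5 + 32*k**4 + 130*k**3 + 302*k**2 + 403*k + 177)*factorial(k)/((k + 5)*(k + 6))
(s_(k+1) − s_k) − t_k = 3**(k + 1)*(3*k**4 + 23*k**3 + 60*k**2 + 116*k + 51)*factorial(k)/((k + 5)*(k + 6))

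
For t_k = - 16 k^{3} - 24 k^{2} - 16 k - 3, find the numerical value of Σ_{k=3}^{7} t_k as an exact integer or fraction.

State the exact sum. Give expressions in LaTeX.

Σ = -16055

r(k) = (16*k**3 + 72*k**2 + 112*k + 59)/(16*k**3 + 24*k**2 + 16*k + 3) after simplifying.
Normal form (A,B,C) = (1, 1, k**3 + 3*k**2/2 + k + 3/16).
Solve (1)·f(k+1) − (1)·f(k) = k**3 + 3*k**2/2 + k + 3/16.
deg f ≤ 4 (via 0,0,3).
Match coefficients ⇒ f(k) = k*(4*k**3 - 1)/16.
Then R = B(k−1)f/C = k*(4*k**3 - 1)/(16*k**3 + 24*k**2 + 16*k + 3), so s_k = R(k)·t_k = -4*k**4 + k.
Verify: 4*k**4 - 4*(k + 1)**4 + 1 matches t_k.
Evaluate s at k=8 and k=3: -16376 and -321; difference -16055.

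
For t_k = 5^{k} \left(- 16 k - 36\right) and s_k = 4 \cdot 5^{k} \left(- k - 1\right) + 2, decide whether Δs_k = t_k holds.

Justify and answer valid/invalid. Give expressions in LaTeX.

valid (s_(k+1) − s_k reduces to t_k)

s_(k+1) = -20*5**k*(k + 2) + 2
s_(k+1) − s_k = 5**k*(-16*k - 36)
(s_(k+1) − s_k) − t_k = 0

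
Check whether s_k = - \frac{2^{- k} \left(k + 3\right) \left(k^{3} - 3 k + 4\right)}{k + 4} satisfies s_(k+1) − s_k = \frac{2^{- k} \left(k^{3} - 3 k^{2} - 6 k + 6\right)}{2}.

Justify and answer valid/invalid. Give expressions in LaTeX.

Invalid: residual \frac{2^{- k} \left(- k^{4} - 3 k^{3} + 18 k^{2} + 24 k - 32\right)}{2 \left(k^{2} + 9 k + 20\right)} ≠ 0.

s_(k+1) = -(k + 4)*(-3*k + (k + 1)**3 + 1)/(2*2**k*(k + 5))
s_(k+1) − s_k = (k**5 + 5*k**4 - 16*k**3 - 90*k**2 - 42*k + 88)/(2*2**k*(k**2 + 9*k + 20))
(s_(k+1) − s_k) − t_k = (-k**4 - 3*k**3 + 18*k**2 + 24*k - 32)/(2*2**k*(k**2 + 9*k + 20))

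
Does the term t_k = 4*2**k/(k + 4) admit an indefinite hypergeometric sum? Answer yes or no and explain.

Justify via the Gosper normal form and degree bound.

Compute t_(k+1)/t_k: get 2*(k + 4)/(k + 5).
Normal form (A,B,C) = (2*k + 8, k + 5, 1).
Key eq: (2*k + 8)·f(k+1) = (k + 4)·f(k) + (1).
d = -1 from the (1,1,0) case.
deg f ≤ -1 is impossible — no certificate.

No — key equation has no polynomial f.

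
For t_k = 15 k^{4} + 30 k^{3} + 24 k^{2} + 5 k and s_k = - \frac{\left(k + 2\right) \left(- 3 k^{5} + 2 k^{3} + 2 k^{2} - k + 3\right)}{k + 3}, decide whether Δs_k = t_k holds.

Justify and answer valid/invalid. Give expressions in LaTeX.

s_(k+1) = -(k + 3)*(-k - 3*(k + 1)**5 + 2*(k + 1)**3 + 2*(k + 1)**2 + 2)/(k + 4)
s_(k+1) − s_k = (15*k**6 + 123*k**5 + 339*k**4 + 417*k**3 + 244*k**2 + 46*k - 3)/(k**2 + 7*k + 12)
(s_(k+1) − s_k) − t_k = (-12*k**5 - 75*k**4 - 116*k**3 - 79*k**2 - 14*k - 3)/(k**2 + 7*k + 12)

Invalid: residual \frac{- 12 k^{5} - 75 k^{4} - 116 k^{3} - 79 k^{2} - 14 k - 3}{k^{2} + 7 k + 12} ≠ 0.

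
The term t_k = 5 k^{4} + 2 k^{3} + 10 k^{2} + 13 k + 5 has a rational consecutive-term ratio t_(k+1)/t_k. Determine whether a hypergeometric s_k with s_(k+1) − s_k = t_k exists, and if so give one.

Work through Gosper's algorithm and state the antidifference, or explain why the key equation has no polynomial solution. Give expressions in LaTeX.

r(k) = (5*k**4 + 22*k**3 + 46*k**2 + 59*k + 35)/(5*k**4 + 2*k**3 + 10*k**2 + 13*k + 5) after simplifying.
Gosper form: A/B · C(k+1)/C(k) with A=1, B=1, C=k**4 + 2*k**3/5 + 2*k**2 + 13*k/5 + 1.
f must satisfy (1)·f(k+1) − (1)·f(k) = k**4 + 2*k**3/5 + 2*k**2 + 13*k/5 + 1.
Degrees (0,0,4) ⇒ d ≤ 5.
Solving with deg f ≤ 5: f(k) = k**2*(k**3 - 2*k**2 + 4*k + 2)/5.
So s_k = (B(k−1)f/C)·t_k = (k**2*(k**3 - 2*k**2 + 4*k + 2)/(5*k**4 + 2*k**3 + 10*k**2 + 13*k + 5))·t_k = k**2*(k**3 - 2*k**2 + 4*k + 2).
Verify: 5*k**4 + 2*k**3 + 10*k**2 + 13*k + 5 matches t_k.

s_k = k^{2} \left(k^{3} - 2 k^{2} + 4 k + 2\right)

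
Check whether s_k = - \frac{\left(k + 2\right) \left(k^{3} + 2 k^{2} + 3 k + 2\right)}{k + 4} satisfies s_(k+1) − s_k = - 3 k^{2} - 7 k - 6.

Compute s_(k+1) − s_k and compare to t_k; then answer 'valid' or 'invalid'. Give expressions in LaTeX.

Invalid: residual \frac{2 \left(2 k^{3} + 17 k^{2} + 31 k + 22\right)}{k^{2} + 9 k + 20} ≠ 0.

s_(k+1) = (-k**4 - 8*k**3 - 25*k**2 - 38*k - 24)/(k + 5)
s_(k+1) − s_k = (-3*k**4 - 30*k**3 - 95*k**2 - 132*k - 76)/(k**2 + 9*k + 20)
(s_(k+1) − s_k) − t_k = 2*(2*k**3 + 17*k**2 + 31*k + 22)/(k**2 + 9*k + 20)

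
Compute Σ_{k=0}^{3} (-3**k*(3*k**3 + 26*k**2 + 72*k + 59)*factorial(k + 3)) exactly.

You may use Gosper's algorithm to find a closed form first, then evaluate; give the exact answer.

Compute t_(k+1)/t_k: get 3*(3*k**4 + 47*k**3 + 273*k**2 + 692*k + 640)/(3*k**3 + 26*k**2 + 72*k + 59).
So A=3*k + 12 and B=1, with C=k**3 + 26*k**2/3 + 24*k + 59/3.
Need (3*k + 12)·f(k+1) − (1)·f(k) = k**3 + 26*k**2/3 + 24*k + 59/3.
Bound: deg f ≤ 2.
Solve for f: f(k) = (k**2 + 3*k + 1)/3 (degree 2 ≤ 2).
R(k) = B(k−1)·f(k)/C(k) = (k**2 + 3*k + 1)/(3*k**3 + 26*k**2 + 72*k + 59); s_k = R·t_k = -3**k*(k**2 + 3*k + 1)*factorial(k + 3).
s_(k+1) − s_k = -3**k*(3*k**3 + 26*k**2 + 72*k + 59)*factorial(k + 3) = t_k.
Evaluate s at k=4 and k=0: -11838960 and -6; difference -11838954.

Σ = -11838954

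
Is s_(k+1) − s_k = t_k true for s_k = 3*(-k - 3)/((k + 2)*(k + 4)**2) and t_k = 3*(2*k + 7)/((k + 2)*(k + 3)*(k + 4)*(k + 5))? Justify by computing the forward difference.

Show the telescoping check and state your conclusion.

Invalid: residual 3*(-3*k**2 - 23*k - 43)/(k**6 + 23*k**5 + 217*k**4 + 1073*k**3 + 2926*k**2 + 4160*k + 2400) ≠ 0.

s_(k+1) = 3*(-k - 4)/((k + 3)*(k + 5)**2)
s_(k+1) − s_k = 3*(-(k + 2)*(k + 4)**3 + (k + 3)**2*(k + 5)**2)/((k + 2)*(k + 3)*(k + 4)**2*(k + 5)**2)
(s_(k+1) − s_k) − t_k = 3*(-3*k**2 - 23*k - 43)/(k**6 + 23*k**5 + 217*k**4 + 1073*k**3 + 2926*k**2 + 4160*k + 2400)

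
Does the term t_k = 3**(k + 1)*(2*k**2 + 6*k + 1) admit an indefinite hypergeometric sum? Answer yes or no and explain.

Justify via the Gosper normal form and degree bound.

Yes. s_k = 3**(k + 1)*(k**2 - 1).

t_(k+1)/t_k = 3*(2*k**2 + 10*k + 9)/(2*k**2 + 6*k + 1).
Factor: A=3; B=1; C=k**2 + 3*k + 1/2.
Key eq: (3)·f(k+1) = (1)·f(k) + (k**2 + 3*k + 1/2).
d = 2 from the (0,0,2) case.
Coefficient equations give f(k) = (k - 1)*(k + 1)/2.
So s_k = (B(k−1)f/C)·t_k = ((k - 1)*(k + 1)/(2*k**2 + 6*k + 1))·t_k = 3**(k + 1)*(k**2 - 1).
s_(k+1) − s_k = 3**(k + 1)*(2*k**2 + 6*k + 1) = t_k.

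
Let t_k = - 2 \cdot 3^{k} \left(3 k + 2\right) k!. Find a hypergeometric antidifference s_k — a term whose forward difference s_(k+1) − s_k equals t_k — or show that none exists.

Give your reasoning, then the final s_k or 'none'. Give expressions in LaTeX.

s_k = - 2 \cdot 3^{k} k!

Compute t_(k+1)/t_k: get 3*(k + 1)*(3*k + 5)/(3*k + 2).
Take A(k)=3*k + 3, B(k)=1, C(k)=k + 2/3.
Solve (3*k + 3)·f(k+1) − (1)·f(k) = k + 2/3.
Bound: deg f ≤ 0.
Coefficient equations give f(k) = 1/3.
Then R = B(k−1)f/C = 1/(3*k + 2), so s_k = R(k)·t_k = -2*3**k*factorial(k).
Δs = -2*3**k*(3*k + 2)*factorial(k), as required.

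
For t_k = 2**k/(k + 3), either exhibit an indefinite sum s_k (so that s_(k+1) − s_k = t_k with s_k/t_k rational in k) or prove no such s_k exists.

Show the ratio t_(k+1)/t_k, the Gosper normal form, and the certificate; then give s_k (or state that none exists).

t_(k+1)/t_k = 2*(k + 3)/(k + 4).
Factor: A=2*k + 6; B=k + 4; C=1.
Solve (2*k + 6)·f(k+1) − (k + 3)·f(k) = 1.
deg f ≤ -1 (via 1,1,0).
Bound -1 < 0, so the key equation has no polynomial solution.

none — t_k is not Gosper-summable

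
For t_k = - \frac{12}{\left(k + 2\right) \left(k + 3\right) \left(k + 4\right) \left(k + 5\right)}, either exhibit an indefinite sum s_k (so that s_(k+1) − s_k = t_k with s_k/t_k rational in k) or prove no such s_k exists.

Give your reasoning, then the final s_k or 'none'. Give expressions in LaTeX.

s_k = \frac{k \left(- k^{2} - 9 k - 26\right)}{6 \left(k + 2\right) \left(k + 3\right) \left(k + 4\right)}

The ratio is (k + 2)/(k + 6).
Gosper form: A/B · C(k+1)/C(k) with A=k + 2, B=k + 6, C=1.
Set up (k + 2)·f(k+1) − (k + 5)·f(k) − (1) = 0.
d = 3 from the (1,1,0) case.
Match coefficients ⇒ f(k) = k*(k**2 + 9*k + 26)/72.
So s_k = (B(k−1)f/C)·t_k = (k*(k + 5)*(k**2 + 9*k + 26)/72)·t_k = k*(-k**2 - 9*k - 26)/(6*(k + 2)*(k + 3)*(k + 4)).
s_(k+1) − s_k = -12/(k**4 + 14*k**3 + 71*k**2 + 154*k + 120) = t_k.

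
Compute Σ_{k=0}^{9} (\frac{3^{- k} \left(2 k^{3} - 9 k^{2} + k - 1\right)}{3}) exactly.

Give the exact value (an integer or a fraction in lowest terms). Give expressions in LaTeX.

t_(k+1)/t_k = (k + 2*(k + 1)**3 - 9*(k + 1)**2)/(3*(2*k**3 - 9*k**2 + k - 1)).
So A=1/3 and B=1, with C=k**3 - 9*k**2/2 + k/2 - 1/2.
f must satisfy (1/3)·f(k+1) − (1)·f(k) = k**3 - 9*k**2/2 + k/2 - 1/2.
d = 3 from the (0,0,3) case.
A polynomial solution: f(k) = -3*(k**3 - 3*k**2 - k - 2)/2.
R(k) = B(k−1)·f(k)/C(k) = -3*(k**3 - 3*k**2 - k - 2)/(2*k**3 - 9*k**2 + k - 1); s_k = R·t_k = (-k**3 + 3*k**2 + k + 2)/3**k.
Verify: (2*k**3 - 9*k**2 + k - 1)/(3*3**k) matches t_k.
Telescoping: Σ = s_(10) − s_(0) = -688/59049 − (2) = -118786/59049.

Σ = -118786/59049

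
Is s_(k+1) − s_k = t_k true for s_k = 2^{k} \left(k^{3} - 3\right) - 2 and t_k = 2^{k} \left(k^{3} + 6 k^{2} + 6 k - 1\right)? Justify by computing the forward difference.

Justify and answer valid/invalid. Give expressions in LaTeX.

s_(k+1) = 2*2**k*((k + 1)**3 - 3) - 2
s_(k+1) − s_k = 2**k*(-k**3 + 2*(k + 1)**3 - 3)
(s_(k+1) − s_k) − t_k = 0

Valid — Δs_k = t_k.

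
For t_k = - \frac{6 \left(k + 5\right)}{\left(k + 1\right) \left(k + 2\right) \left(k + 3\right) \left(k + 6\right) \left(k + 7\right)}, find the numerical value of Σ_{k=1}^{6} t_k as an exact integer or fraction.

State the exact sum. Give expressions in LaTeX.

Σ = -149/3276

Compute t_(k+1)/t_k: get (k + 1)*(k + 6)**2/((k + 4)*(k + 5)*(k + 8)).
Normal form (A,B,C) = (k + 1, k + 8, k**3 + 14*k**2 + 65*k + 100).
Need (k + 1)·f(k+1) − (k + 7)·f(k) = k**3 + 14*k**2 + 65*k + 100.
Bound: deg f ≤ 6.
Coefficient equations give f(k) = k*(k + 3)*(k + 4)**2*(k + 5)**2/36.
Get s_k = R·t_k = k*(-k**2 - 9*k - 20)/(6*(k**3 + 9*k**2 + 20*k + 12)) with R(k) = B(k−1)f(k)/C(k) = k*(k + 3)*(k + 4)*(k + 7)/36.
s_(k+1) − s_k = 6*(-k - 5)/(k**5 + 19*k**4 + 131*k**3 + 401*k**2 + 540*k + 252) = t_k.
Evaluate s at k=7 and k=1: -77/468 and -5/42; difference -149/3276.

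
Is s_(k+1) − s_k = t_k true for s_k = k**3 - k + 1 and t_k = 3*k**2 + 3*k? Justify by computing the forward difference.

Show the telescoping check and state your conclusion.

s_(k+1) = -k + (k + 1)**3
s_(k+1) − s_k = 3*k*(k + 1)
(s_(k+1) − s_k) − t_k = 0

Valid — Δs_k = t_k.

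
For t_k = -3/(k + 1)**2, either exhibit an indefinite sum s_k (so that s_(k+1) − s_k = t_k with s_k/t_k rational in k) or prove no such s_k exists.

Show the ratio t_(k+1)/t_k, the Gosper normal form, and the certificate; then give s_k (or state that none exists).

t_(k+1)/t_k = (k + 1)**2/(k + 2)**2.
Normal form (A,B,C) = (k**2 + 2*k + 1, k**2 + 4*k + 4, 1).
Key eq: (k**2 + 2*k + 1)·f(k+1) = (k**2 + 2*k + 1)·f(k) + (1).
From deg A=2, deg B=2, deg C=0: d=0.
Generic f = c0 gives residual -1; -1 = 0 cannot hold, so t_k is not Gosper-summable.

none (Gosper's algorithm certifies no s_k)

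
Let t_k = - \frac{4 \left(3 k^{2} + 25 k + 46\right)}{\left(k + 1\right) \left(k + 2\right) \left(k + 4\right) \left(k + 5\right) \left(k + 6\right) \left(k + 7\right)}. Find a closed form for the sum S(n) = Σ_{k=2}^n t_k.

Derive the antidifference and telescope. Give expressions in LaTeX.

S(n) = \frac{- n^{3} - 14 n^{2} - 59 n + 74}{36 \left(n^{3} + 14 n^{2} + 59 n + 70\right)}

Ratio r(k) = (k + 1)*(k + 4)*(25*k + 3*(k + 1)**2 + 71)/((k + 3)*(k + 8)*(3*k**2 + 25*k + 46)).
Take A(k)=k + 1, B(k)=k + 8, C(k)=k**3 + 34*k**2/3 + 121*k/3 + 46.
Need (k + 1)·f(k+1) − (k + 7)·f(k) = k**3 + 34*k**2/3 + 121*k/3 + 46.
Degrees (1,1,3) ⇒ d ≤ 6.
Solve for f: f(k) = k*(k + 2)*(k + 3)*(k + 5)*(k**2 + 11*k + 34)/72 (degree 6 ≤ 6).
R(k) = B(k−1)·f(k)/C(k) = k*(k + 2)*(k + 5)*(k + 7)*(k**2 + 11*k + 34)/(24*(3*k**2 + 25*k + 46)); s_k = R·t_k = k*(-k**2 - 11*k - 34)/(6*(k**3 + 11*k**2 + 34*k + 24)).
Verify: 4*(-3*k**2 - 25*k - 46)/(k**6 + 25*k**5 + 247*k**4 + 1219*k**3 + 3112*k**2 + 3796*k + 1680) matches t_k.
Σ_(k=2)^n t_k = s_(n+1) − s_(2) = ((-n**3 - 14*n**2 - 59*n - 46)/(6*(n**3 + 14*n**2 + 59*n + 70))) − (-5/36), i.e. (-n**3 - 14*n**2 - 59*n + 74)/(36*(n**3 + 14*n**2 + 59*n + 70)).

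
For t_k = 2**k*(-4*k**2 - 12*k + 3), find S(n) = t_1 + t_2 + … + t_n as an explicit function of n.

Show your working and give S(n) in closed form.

S(n) = -8*2**n*n**2 - 8*2**n*n + 6*2**n - 6

t_(k+1)/t_k = 2*(4*k**2 + 20*k + 13)/(4*k**2 + 12*k - 3).
Normal form (A,B,C) = (2, 1, k**2 + 3*k - 3/4).
Solve (2)·f(k+1) − (1)·f(k) = k**2 + 3*k - 3/4.
deg f ≤ 2 (via 0,0,2).
Match coefficients ⇒ f(k) = (2*k - 3)*(2*k + 1)/4.
So s_k = (B(k−1)f/C)·t_k = ((2*k - 3)*(2*k + 1)/(4*k**2 + 12*k - 3))·t_k = 2**k*(-4*k**2 + 4*k + 3).
Δs = 2**k*(-4*k**2 - 12*k + 3), as required.
Evaluate: s_(n+1) = 2**(n + 1)*(-4*n**2 - 4*n + 3); subtract s_(1) = 6 ⇒ S(n) = -8*2**n*n**2 - 8*2**n*n + 6*2**n - 6.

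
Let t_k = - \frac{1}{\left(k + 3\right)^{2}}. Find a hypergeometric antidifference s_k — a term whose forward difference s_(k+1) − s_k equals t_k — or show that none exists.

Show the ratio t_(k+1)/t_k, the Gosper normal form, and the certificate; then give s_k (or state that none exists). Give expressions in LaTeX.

none — t_k is not Gosper-summable

r(k) = (k + 3)**2/(k + 4)**2 after simplifying.
Gosper form: A/B · C(k+1)/C(k) with A=k**2 + 6*k + 9, B=k**2 + 8*k + 16, C=1.
Need (k**2 + 6*k + 9)·f(k+1) − (k**2 + 6*k + 9)·f(k) = 1.
d = 0 from the (2,2,0) case.
Put f(k) = c0: A·f(k+1) − B(k−1)·f(k) − C = -1; need -1 = 0 — inconsistent ⇒ no f, not summable.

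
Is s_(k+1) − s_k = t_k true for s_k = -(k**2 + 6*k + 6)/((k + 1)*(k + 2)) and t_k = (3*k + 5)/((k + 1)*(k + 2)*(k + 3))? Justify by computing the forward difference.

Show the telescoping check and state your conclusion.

Valid — Δs_k = t_k.

s_(k+1) = (-6*k - (k + 1)**2 - 12)/((k + 2)*(k + 3))
s_(k+1) − s_k = (3*k + 5)/(k**3 + 6*k**2 + 11*k + 6)
(s_(k+1) − s_k) − t_k = 0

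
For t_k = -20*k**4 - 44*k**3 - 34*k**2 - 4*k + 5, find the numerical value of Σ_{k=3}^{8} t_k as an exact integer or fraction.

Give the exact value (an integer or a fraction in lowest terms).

Σ = -238596

Step 1: r(k) = (20*k**4 + 124*k**3 + 286*k**2 + 284*k + 97)/(20*k**4 + 44*k**3 + 34*k**2 + 4*k - 5).
Gosper form: A/B · C(k+1)/C(k) with A=1, B=1, C=k**4 + 11*k**3/5 + 17*k**2/10 + k/5 - 1/4.
f must satisfy (1)·f(k+1) − (1)·f(k) = k**4 + 11*k**3/5 + 17*k**2/10 + k/5 - 1/4.
deg f ≤ 5 (via 0,0,4).
Solving with deg f ≤ 5: f(k) = k*(4*k**4 + k**3 - 4*k**2 - 4*k - 2)/20.
Get s_k = R·t_k = k*(-4*k**4 - k**3 + 4*k**2 + 4*k + 2) with R(k) = B(k−1)f(k)/C(k) = k*(4*k**4 + k**3 - 4*k**2 - 4*k - 2)/(20*k**4 + 44*k**3 + 34*k**2 + 4*k - 5).
Verify: -20*k**4 - 44*k**3 - 34*k**2 - 4*k + 5 matches t_k.
Evaluate s at k=9 and k=3: -239499 and -903; difference -238596.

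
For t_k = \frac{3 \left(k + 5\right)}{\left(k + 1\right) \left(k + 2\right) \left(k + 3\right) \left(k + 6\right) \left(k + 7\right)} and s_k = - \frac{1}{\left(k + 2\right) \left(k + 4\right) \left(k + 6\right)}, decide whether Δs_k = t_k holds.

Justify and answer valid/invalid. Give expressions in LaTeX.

Invalid: residual \frac{3 \left(- 4 k^{2} - 37 k - 81\right)}{k^{7} + 28 k^{6} + 322 k^{5} + 1960 k^{4} + 6769 k^{3} + 13132 k^{2} + 13068 k + 5040} ≠ 0.

s_(k+1) = -1/((k + 3)*(k + 5)*(k + 7))
s_(k+1) − s_k = 3*(k**2 + 9*k + 19)/(k**6 + 27*k**5 + 295*k**4 + 1665*k**3 + 5104*k**2 + 8028*k + 5040)
(s_(k+1) − s_k) − t_k = 3*(-4*k**2 - 37*k - 81)/(k**7 + 28*k**6 + 322*k**5 + 1960*k**4 + 6769*k**3 + 13132*k**2 + 13068*k + 5040)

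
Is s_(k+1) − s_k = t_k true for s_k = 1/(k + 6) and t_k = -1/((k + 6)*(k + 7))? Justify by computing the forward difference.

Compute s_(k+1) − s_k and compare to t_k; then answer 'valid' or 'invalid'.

s_(k+1) = 1/(k + 7)
s_(k+1) − s_k = -1/((k + 6)*(k + 7))
(s_(k+1) − s_k) − t_k = 0

Valid — Δs_k = t_k.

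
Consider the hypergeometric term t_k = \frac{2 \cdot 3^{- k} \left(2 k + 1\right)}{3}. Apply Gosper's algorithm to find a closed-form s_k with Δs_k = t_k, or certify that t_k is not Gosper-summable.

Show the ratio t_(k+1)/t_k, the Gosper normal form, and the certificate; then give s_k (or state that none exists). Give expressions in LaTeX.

Compute t_(k+1)/t_k: get (2*k + 3)/(3*(2*k + 1)).
So A=1/3 and B=1, with C=k + 1/2.
Solve (1/3)·f(k+1) − (1)·f(k) = k + 1/2.
From deg A=0, deg B=0, deg C=1: d=1.
A polynomial solution: f(k) = -3*(k + 1)/2.
So s_k = (B(k−1)f/C)·t_k = (-3*(k + 1)/(2*k + 1))·t_k = 2*(-k - 1)/3**k.
Δs = 2*(2*k + 1)/(3*3**k), as required.

s_k = 2 \cdot 3^{- k} \left(- k - 1\right)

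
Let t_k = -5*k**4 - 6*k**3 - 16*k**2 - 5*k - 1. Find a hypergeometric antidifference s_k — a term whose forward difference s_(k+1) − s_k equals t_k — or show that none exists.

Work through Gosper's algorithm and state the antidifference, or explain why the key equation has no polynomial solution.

Ratio r(k) = (5*k**4 + 26*k**3 + 64*k**2 + 75*k + 33)/(5*k**4 + 6*k**3 + 16*k**2 + 5*k + 1).
Take A(k)=1, B(k)=1, C(k)=k**4 + 6*k**3/5 + 16*k**2/5 + k + 1/5.
f must satisfy (1)·f(k+1) − (1)·f(k) = k**4 + 6*k**3/5 + 16*k**2/5 + k + 1/5.
d = 5 from the (0,0,4) case.
Match coefficients ⇒ f(k) = k*(k**4 - k**3 + 4*k**2 - 4*k + 1)/5.
Then R = B(k−1)f/C = k*(k**4 - k**3 + 4*k**2 - 4*k + 1)/(5*k**4 + 6*k**3 + 16*k**2 + 5*k + 1), so s_k = R(k)·t_k = k*(-k**4 + k**3 - 4*k**2 + 4*k - 1).
Check: Δs_k = -5*k**4 - 6*k**3 - 16*k**2 - 5*k - 1. ✓

s_k = k*(-k**4 + k**3 - 4*k**2 + 4*k - 1)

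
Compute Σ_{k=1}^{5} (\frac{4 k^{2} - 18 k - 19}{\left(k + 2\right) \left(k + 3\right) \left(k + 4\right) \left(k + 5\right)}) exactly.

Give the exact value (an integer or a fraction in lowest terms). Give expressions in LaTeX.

t_(k+1)/t_k = (k + 2)*(18*k - 4*(k + 1)**2 + 37)/((k + 6)*(-4*k**2 + 18*k + 19)).
Take A(k)=k + 2, B(k)=k + 6, C(k)=k**2 - 9*k/2 - 19/4.
Solve (k + 2)·f(k+1) − (k + 5)·f(k) = k**2 - 9*k/2 - 19/4.
d = 3 from the (1,1,2) case.
Solve for f: f(k) = -k*(k**2 + 41*k + 34)/32 (degree 3 ≤ 3).
Get s_k = R·t_k = k*(-k**2 - 41*k - 34)/(8*(k + 2)*(k + 3)*(k + 4)) with R(k) = B(k−1)f(k)/C(k) = -k*(k + 5)*(k**2 + 41*k + 34)/(8*(4*k**2 - 18*k - 19)).
Δs = (4*k**2 - 18*k - 19)/(k**4 + 14*k**3 + 71*k**2 + 154*k + 120), as required.
Evaluate s at k=6 and k=1: -79/240 and -19/120; difference -41/240.

Σ = -41/240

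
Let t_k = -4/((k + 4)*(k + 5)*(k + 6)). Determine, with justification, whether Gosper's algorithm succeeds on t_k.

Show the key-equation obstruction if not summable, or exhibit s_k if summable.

Yes. s_k = k*(-k - 9)/(10*(k + 4)*(k + 5)).

t_(k+1)/t_k = (k + 4)/(k + 7).
So A=k + 4 and B=k + 7, with C=1.
Key eq: (k + 4)·f(k+1) = (k + 6)·f(k) + (1).
deg f ≤ 2 (via 1,1,0).
Coefficient equations give f(k) = k*(k + 9)/40.
So s_k = (B(k−1)f/C)·t_k = (k*(k + 6)*(k + 9)/40)·t_k = k*(-k - 9)/(10*(k + 4)*(k + 5)).
Check: Δs_k = -4/(k**3 + 15*k**2 + 74*k + 120). ✓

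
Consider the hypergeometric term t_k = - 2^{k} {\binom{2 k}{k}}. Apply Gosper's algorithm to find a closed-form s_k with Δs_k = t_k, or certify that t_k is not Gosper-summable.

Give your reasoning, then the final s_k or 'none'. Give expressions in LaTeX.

no hypergeometric antidifference exists

t_(k+1)/t_k = 4*(2*k + 1)/(k + 1).
Gosper form: A/B · C(k+1)/C(k) with A=8*k + 4, B=k + 1, C=1.
Solve (8*k + 4)·f(k+1) − (k)·f(k) = 1.
deg f ≤ -1 (via 1,1,0).
Negative degree bound (-1): no f exists, t_k not Gosper-summable.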